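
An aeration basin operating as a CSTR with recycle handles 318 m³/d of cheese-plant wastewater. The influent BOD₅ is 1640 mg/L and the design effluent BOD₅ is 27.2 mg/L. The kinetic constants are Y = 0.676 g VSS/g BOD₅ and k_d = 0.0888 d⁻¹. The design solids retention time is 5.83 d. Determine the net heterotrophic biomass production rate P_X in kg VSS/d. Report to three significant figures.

The observed yield is Y_obs = Y/(1 + k_d·θ_c) = 0.676 / (1 + 0.0888 × 5.83) = 0.676 / 1.518 = 0.4454 g VSS per g BOD₅ removed.
Mass of BOD₅ removed per day: Q(S₀ − S) = 318 × 1613 g/m³ = 512.9 kg/d.
So the net sludge growth is P_X = 0.4454 × 512.9 = 228.4 kg VSS/d.

P_X ≈ 228 kg VSS/d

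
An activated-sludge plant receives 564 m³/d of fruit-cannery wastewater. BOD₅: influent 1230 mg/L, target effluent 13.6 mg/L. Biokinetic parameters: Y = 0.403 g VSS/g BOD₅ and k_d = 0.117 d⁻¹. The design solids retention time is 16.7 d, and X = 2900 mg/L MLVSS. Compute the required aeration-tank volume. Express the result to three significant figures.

Steady-state biomass mass balance: V·X·(1 + k_d·θ_c) = Y·Q·(S₀ − S)·θ_c, so V = 0.403 × 564 × (1230 − 13.6) × 16.7 / [2900 × (1 + 0.117 × 16.7)] = 4.62×10^6 / 8566 = 539.0 m³.

V ≈ 539 m³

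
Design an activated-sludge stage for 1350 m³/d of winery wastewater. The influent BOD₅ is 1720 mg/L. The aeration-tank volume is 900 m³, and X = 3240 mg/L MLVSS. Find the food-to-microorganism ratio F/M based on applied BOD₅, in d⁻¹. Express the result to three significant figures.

F/M ≈ 0.796 d⁻¹

Food-to-microorganism ratio F/M = Q S₀ / (V X) = 1350 × 1720 / (900.0 × 3240) = 0.7963 d⁻¹.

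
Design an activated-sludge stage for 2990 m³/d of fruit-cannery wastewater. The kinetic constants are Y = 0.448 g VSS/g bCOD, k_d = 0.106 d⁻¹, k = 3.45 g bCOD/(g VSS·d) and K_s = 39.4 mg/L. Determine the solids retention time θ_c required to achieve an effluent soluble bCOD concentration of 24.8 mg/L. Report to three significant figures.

θ_c ≈ 2.04 d

From 1/θ_c = Y·k·S/(K_s + S) − k_d: Y·k·S/(K_s+S) = 0.448 × 3.45 × 24.8 / (39.4 + 24.8) = 0.5971 d⁻¹.
θ_c = 1/(μ − k_d) = 1/(0.5971 − 0.106) = 1/0.4911 = 2.036 d.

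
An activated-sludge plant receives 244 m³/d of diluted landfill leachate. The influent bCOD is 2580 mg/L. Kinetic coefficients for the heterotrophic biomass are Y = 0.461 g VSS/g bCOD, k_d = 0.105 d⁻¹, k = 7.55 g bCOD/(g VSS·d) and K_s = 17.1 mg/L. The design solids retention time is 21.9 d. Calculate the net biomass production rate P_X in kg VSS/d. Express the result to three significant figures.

P_X ≈ 87.9 kg VSS/d

For a completely mixed reactor with recycle the Lawrence–McCarty relation gives S = K_s·(1 + k_d·θ_c) / [θ_c·(Y·k − k_d) − 1] = 17.1 × (1 + 0.105 × 21.9) / [21.9 × (0.461 × 7.55 − 0.105) − 1] = 56.42 / 72.92 = 0.7737 mg/L.
Observed yield with endogenous decay: Y_obs = Y / (1 + k_d·θ_c) = 0.461 / (1 + 0.105 × 21.9) = 0.461 / 3.299 = 0.1397 g VSS/g bCOD.
Mass of bCOD removed per day: Q(S₀ − S) = 244 × 2579 g/m³ = 629.3 kg/d.
Biomass produced: P_X = Y_obs·Q·ΔS = 0.1397 × 629.3 ≈ 87.93 kg VSS/d.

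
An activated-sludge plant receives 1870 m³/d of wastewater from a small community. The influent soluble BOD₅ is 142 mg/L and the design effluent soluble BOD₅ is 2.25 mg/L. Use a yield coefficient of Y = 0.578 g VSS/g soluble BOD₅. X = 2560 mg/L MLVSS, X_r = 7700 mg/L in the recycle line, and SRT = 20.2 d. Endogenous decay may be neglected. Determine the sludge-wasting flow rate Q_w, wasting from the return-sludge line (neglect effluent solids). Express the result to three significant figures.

V·X = Y·Q·ΔS·θ_c gives V = 0.578 × 1870 × (142 − 2.25) × 20.2 / 2560 = 1192 m³.
θ_c = V·X/(Q_w·X_r) when wasting from the recycle, so Q_w = V·X/(θ_c·X_r) = 1192 × 2560 / (20.2 × 7700) = 19.62 m³/d.

Q_w ≈ 19.6 m³/d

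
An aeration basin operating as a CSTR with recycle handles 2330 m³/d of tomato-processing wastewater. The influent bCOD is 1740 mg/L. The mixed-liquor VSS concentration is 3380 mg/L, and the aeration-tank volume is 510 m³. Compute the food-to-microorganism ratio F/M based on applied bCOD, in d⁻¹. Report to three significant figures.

Food-to-microorganism ratio F/M = Q S₀ / (V X) = 2330 × 1740 / (510.0 × 3380) = 2.352 d⁻¹.

F/M ≈ 2.35 d⁻¹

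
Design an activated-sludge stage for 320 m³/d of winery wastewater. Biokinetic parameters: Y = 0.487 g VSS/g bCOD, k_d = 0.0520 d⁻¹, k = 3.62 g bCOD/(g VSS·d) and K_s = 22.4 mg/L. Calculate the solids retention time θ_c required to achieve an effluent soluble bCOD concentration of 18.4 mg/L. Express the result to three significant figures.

At the target effluent, Y k S/(K_s+S) = 0.487×3.62×18.4/40.80 = 0.7951 d⁻¹.
θ_c = 1/(μ − k_d) = 1/(0.7951 − 0.0520) = 1/0.7431 = 1.346 d.

θ_c ≈ 1.35 d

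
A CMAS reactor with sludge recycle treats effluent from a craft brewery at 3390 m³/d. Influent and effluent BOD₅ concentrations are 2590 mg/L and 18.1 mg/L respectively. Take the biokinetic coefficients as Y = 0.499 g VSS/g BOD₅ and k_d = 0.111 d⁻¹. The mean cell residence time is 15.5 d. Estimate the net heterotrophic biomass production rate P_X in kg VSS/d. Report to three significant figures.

The observed yield is Y_obs = Y/(1 + k_d·θ_c) = 0.499 / (1 + 0.111 × 15.5) = 0.499 / 2.720 = 0.1834 g VSS per g BOD₅ removed.
Q·(S₀ − S) = 3390 × (2590 − 18.1) × 10⁻³ = 8719 kg/d removed.
Biomass produced: P_X = Y_obs·Q·ΔS = 0.1834 × 8719 ≈ 1599 kg VSS/d.

P_X ≈ 1600 kg VSS/d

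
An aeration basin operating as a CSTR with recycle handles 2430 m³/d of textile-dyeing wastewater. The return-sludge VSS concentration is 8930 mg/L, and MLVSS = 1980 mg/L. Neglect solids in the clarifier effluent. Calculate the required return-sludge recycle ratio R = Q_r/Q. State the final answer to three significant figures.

R ≈ 0.285

Solids balance on the clarifier gives (1+R)X = R·X_r, so R = X/(X_r − X) = 1980 / (8930 − 1980) = 0.2849.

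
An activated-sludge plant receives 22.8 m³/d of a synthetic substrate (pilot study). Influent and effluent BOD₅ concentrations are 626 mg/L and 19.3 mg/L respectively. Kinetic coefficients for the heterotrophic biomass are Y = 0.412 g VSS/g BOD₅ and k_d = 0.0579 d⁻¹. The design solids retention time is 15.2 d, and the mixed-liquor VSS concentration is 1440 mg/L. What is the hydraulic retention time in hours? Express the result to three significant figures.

Rearranging the biomass balance for a CMAS with decay, V = Y·Q·ΔS·θ_c / [X·(1+k_d θ_c)] = 0.412 × 22.8 × (626 − 19.3) × 15.2 / [1440 × (1 + 0.0579 × 15.2)] = 8.66×10^4 / 2707 = 32.00 m³.
Hydraulic retention time τ = V/Q = 32.00 / 22.8 = 1.403 d = 33.68 h.

τ ≈ 33.7 h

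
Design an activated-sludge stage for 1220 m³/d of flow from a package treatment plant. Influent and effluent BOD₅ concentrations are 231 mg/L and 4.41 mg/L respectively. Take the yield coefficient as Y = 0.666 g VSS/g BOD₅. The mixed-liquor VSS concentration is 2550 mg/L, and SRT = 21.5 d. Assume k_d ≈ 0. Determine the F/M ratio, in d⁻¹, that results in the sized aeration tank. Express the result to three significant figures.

Biomass mass balance (decay neglected): V·X = Y·Q·(S₀ − S)·θ_c, so V = 0.666 × 1220 × (231 − 4.41) × 21.5 / 2550 = 1552 m³.
F/M = Q·S₀ / (V·X) = 1220 × 231 / (1552 × 2550) = 0.07120 g BOD₅·(g VSS·d)⁻¹.

F/M ≈ 0.0712 d⁻¹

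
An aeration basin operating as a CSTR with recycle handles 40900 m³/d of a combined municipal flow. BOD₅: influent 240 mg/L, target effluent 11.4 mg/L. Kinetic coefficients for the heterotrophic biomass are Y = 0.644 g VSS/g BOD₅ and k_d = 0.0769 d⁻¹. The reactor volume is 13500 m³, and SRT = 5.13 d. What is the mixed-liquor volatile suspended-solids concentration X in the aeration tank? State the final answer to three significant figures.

Solving the biomass balance for X: X = Y Q (S₀−S) θ_c / [V (1+k_d θ_c)] = 0.644 × 40900 × (240 − 11.4) × 5.13 / [13500 × (1 + 0.0769 × 5.13)] = 1641 mg/L.

X ≈ 1640 mg/L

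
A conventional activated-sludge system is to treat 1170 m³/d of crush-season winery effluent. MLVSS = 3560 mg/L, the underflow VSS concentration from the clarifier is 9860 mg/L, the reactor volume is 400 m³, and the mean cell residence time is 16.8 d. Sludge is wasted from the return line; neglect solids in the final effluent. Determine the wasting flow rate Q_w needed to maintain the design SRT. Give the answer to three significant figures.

Q_w ≈ 8.60 m³/d

θ_c = V·X/(Q_w·X_r) when wasting from the recycle, so Q_w = V·X/(θ_c·X_r) = 400.0 × 3560 / (16.8 × 9860) = 8.597 m³/d.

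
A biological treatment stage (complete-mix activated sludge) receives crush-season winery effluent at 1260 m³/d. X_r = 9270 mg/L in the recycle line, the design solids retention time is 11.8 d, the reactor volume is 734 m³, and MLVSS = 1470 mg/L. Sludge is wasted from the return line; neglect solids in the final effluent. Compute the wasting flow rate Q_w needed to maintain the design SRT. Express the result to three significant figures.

θ_c = V·X/(Q_w·X_r) when wasting from the recycle, so Q_w = V·X/(θ_c·X_r) = 734.0 × 1470 / (11.8 × 9270) = 9.864 m³/d.

Q_w ≈ 9.86 m³/d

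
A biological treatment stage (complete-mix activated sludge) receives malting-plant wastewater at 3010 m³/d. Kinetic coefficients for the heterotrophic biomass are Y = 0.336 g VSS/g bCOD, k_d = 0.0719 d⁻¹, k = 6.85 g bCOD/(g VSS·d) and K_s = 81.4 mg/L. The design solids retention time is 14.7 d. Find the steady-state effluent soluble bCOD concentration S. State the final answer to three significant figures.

For a completely mixed reactor with recycle the Lawrence–McCarty relation gives S = K_s·(1 + k_d·θ_c) / [θ_c·(Y·k − k_d) − 1] = 81.4 × (1 + 0.0719 × 14.7) / [14.7 × (0.336 × 6.85 − 0.0719) − 1] = 167.4 / 31.78 = 5.269 mg/L.

S ≈ 5.27 mg/L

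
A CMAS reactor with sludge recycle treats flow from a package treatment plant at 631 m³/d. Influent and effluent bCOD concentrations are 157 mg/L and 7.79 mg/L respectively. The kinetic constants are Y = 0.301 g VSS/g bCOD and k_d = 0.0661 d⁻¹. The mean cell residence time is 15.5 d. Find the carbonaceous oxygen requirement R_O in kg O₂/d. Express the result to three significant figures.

R_O ≈ 74.3 kg O₂/d

Correct the yield for decay: Y_obs = Y/(1 + k_d θ_c) = 0.301 / (1 + 0.0661 × 15.5) = 0.301 / 2.025 = 0.1487.
Mass of bCOD removed per day: Q(S₀ − S) = 631 × 149.2 g/m³ = 94.15 kg/d.
P_X = Y_obs·Q·(S₀ − S) = 0.1487 × 94.15 = 14.00 kg VSS/d.
R_O = Q·(S₀ − S) − 1.42·P_X = 94.15 − 1.42 × 14.00 = 74.27 kg O₂/d.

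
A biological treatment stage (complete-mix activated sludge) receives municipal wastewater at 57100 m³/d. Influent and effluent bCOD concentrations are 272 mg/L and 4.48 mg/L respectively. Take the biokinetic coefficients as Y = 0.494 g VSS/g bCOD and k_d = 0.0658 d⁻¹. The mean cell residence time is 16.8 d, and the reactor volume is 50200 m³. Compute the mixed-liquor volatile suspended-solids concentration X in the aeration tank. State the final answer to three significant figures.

X ≈ 1200 mg/L

Solving the biomass balance for X: X = Y Q (S₀−S) θ_c / [V (1+k_d θ_c)] = 0.494 × 57100 × (272 − 4.48) × 16.8 / [50200 × (1 + 0.0658 × 16.8)] = 1199 mg/L.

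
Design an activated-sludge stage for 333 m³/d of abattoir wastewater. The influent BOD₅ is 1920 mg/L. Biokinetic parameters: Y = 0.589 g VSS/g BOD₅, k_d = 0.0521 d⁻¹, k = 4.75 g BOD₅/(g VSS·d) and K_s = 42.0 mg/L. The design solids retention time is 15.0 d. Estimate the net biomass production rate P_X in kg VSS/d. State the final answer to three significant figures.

P_X ≈ 211 kg VSS/d

From the Monod/SRT balance for a CMAS, S = K_s·(1+k_d θ_c)/[θ_c·(Y k − k_d) − 1] = 42.0 × (1 + 0.0521 × 15.0) / [15.0 × (0.589 × 4.75 − 0.0521) − 1] = 74.82 / 40.18 = 1.862 mg/L.
Y_obs = Y / (1 + k_d θ_c) = 0.589 / (1 + 0.0521 × 15.0) = 0.589 / 1.781 = 0.3306.
Q·(S₀ − S) = 333 × (1920 − 1.86) × 10⁻³ = 638.7 kg/d removed.
P_X = Y_obs · Q(S₀ − S) = 0.3306 × 638.7 = 211.2 kg VSS/d.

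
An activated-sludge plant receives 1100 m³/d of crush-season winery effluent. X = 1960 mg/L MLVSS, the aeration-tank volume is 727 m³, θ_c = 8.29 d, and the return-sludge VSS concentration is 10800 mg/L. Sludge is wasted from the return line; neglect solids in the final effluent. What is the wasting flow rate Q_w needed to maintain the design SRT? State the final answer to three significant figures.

Q_w = (V·X)/(θ_c X_r) = 727.0 × 1960 / (8.29 × 10800) = 15.92 m³/d.

Q_w ≈ 15.9 m³/d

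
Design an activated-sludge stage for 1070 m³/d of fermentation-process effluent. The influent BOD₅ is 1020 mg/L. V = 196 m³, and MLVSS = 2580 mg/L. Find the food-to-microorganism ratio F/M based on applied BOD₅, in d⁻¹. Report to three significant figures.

F/M ≈ 2.16 d⁻¹

F/M = applied load / biomass = Q·S₀/(V·X) = 1070 × 1020 / (196.0 × 2580) = 2.158 d⁻¹.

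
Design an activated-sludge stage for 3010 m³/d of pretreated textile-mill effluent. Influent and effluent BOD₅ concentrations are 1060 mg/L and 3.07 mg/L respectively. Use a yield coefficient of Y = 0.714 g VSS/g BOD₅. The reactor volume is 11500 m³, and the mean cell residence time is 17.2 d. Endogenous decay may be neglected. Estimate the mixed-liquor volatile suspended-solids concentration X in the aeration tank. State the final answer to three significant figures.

From V·X = Y·Q·(S₀ − S)·θ_c (decay neglected): X = 0.714 × 3010 × (1060 − 3.07) × 17.2 / 11500 = 3397 mg/L.

X ≈ 3400 mg/L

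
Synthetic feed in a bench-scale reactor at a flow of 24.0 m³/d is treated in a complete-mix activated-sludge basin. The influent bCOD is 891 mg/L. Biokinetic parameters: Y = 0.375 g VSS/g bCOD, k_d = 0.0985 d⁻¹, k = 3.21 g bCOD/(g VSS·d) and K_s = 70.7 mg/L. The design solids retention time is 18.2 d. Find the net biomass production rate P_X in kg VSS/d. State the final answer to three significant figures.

P_X ≈ 2.84 kg VSS/d

From the Monod/SRT balance for a CMAS, S = K_s·(1+k_d θ_c)/[θ_c·(Y k − k_d) − 1] = 70.7 × (1 + 0.0985 × 18.2) / [18.2 × (0.375 × 3.21 − 0.0985) − 1] = 197.4 / 19.12 = 10.33 mg/L.
Observed yield with endogenous decay: Y_obs = Y / (1 + k_d·θ_c) = 0.375 / (1 + 0.0985 × 18.2) = 0.375 / 2.793 = 0.1343 g VSS/g bCOD.
ΔS = 891 − 10.3 = 880.7 mg/L, so the substrate removal rate is 24.0 × 880.7/1000 = 21.14 kg bCOD/d.
Biomass produced: P_X = Y_obs·Q·ΔS = 0.1343 × 21.14 ≈ 2.838 kg VSS/d.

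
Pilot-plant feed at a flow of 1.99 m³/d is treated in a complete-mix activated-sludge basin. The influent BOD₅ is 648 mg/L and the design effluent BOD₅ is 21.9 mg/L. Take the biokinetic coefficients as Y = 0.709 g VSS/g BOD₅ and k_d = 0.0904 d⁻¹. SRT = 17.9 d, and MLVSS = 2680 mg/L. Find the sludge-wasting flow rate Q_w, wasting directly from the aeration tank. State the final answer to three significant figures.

Q_w ≈ 0.126 m³/d

From the SRT design equation V = Y Q (S₀−S) θ_c / [X (1 + k_d θ_c)] = 0.709 × 1.99 × (648 − 21.9) × 17.9 / [2680 × (1 + 0.0904 × 17.9)] = 1.58×10^4 / 7017 = 2.254 m³.
For wasting at MLVSS concentration, Q_w = V/θ_c = 2.254/17.9 = 0.1259 m³/d.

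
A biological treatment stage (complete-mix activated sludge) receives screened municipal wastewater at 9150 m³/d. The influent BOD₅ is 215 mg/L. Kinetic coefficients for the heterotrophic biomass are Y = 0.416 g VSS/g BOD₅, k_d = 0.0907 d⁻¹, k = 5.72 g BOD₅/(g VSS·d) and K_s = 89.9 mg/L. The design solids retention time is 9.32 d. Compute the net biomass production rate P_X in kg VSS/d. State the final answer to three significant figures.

P_X ≈ 427 kg VSS/d

For a completely mixed reactor with recycle the Lawrence–McCarty relation gives S = K_s·(1 + k_d·θ_c) / [θ_c·(Y·k − k_d) − 1] = 89.9 × (1 + 0.0907 × 9.32) / [9.32 × (0.416 × 5.72 − 0.0907) − 1] = 165.9 / 20.33 = 8.159 mg/L.
Observed yield with endogenous decay: Y_obs = Y / (1 + k_d·θ_c) = 0.416 / (1 + 0.0907 × 9.32) = 0.416 / 1.845 = 0.2254 g VSS/g BOD₅.
Q·(S₀ − S) = 9150 × (215 − 8.16) × 10⁻³ = 1893 kg/d removed.
Biomass produced: P_X = Y_obs·Q·ΔS = 0.2254 × 1893 ≈ 426.7 kg VSS/d.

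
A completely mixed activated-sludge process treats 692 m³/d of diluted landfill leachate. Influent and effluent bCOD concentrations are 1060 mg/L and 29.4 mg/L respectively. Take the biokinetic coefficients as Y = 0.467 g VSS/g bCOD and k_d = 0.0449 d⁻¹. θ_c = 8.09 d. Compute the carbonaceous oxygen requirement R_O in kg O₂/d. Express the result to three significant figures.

Y_obs = Y / (1 + k_d θ_c) = 0.467 / (1 + 0.0449 × 8.09) = 0.467 / 1.363 = 0.3426.
Substrate removed = Q·(S₀ − S) = 692 m³/d × (1060 − 29.4) g/m³ = 7.13×10^5 g/d = 713.2 kg/d.
Net sludge production P_X = 0.3426 × 713.2 = 244.3 kg VSS/d.
R_O = Q·ΔS − 1.42 P_X = 713.2 − 346.9 = 366.3 kg O₂/d.

R_O ≈ 366 kg O₂/d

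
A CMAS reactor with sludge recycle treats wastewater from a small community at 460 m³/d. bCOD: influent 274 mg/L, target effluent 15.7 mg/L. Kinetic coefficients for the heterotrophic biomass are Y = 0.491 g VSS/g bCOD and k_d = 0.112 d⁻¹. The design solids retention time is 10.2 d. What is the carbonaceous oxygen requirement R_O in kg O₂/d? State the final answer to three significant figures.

Correct the yield for decay: Y_obs = Y/(1 + k_d θ_c) = 0.491 / (1 + 0.112 × 10.2) = 0.491 / 2.142 = 0.2292.
ΔS = 274 − 15.7 = 258.3 mg/L, so the substrate removal rate is 460 × 258.3/1000 = 118.8 kg bCOD/d.
Net sludge production P_X = 0.2292 × 118.8 = 27.23 kg VSS/d.
Carbonaceous O₂ demand = substrate oxidised − cell-mass equivalent = 118.8 − 1.42 × 27.23 = 80.15 kg O₂/d.

R_O ≈ 80.2 kg O₂/d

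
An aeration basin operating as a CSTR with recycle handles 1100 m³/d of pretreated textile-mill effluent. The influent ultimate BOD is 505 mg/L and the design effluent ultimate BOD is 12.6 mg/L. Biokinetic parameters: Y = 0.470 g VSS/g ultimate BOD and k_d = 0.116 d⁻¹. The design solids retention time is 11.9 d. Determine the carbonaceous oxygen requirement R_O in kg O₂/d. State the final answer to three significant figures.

Observed yield with endogenous decay: Y_obs = Y / (1 + k_d·θ_c) = 0.470 / (1 + 0.116 × 11.9) = 0.470 / 2.380 = 0.1974 g VSS/g ultimate BOD.
Q·(S₀ − S) = 1100 × (505 − 12.6) × 10⁻³ = 541.6 kg/d removed.
Biomass synthesised: P_X = Y_obs × 541.6 = 106.9 kg VSS/d.
R_O = Q·ΔS − 1.42 P_X = 541.6 − 151.9 = 389.8 kg O₂/d.

R_O ≈ 390 kg O₂/d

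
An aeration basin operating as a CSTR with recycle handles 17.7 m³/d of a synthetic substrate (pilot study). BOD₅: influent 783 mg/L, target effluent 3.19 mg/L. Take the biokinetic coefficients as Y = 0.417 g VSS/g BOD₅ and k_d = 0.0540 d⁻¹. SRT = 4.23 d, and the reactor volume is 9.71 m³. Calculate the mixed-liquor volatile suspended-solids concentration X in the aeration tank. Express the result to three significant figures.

X = Y·Q·ΔS·θ_c / [V·(1 + k_d θ_c)] = 0.417 × 17.7 × (783 − 3.19) × 4.23 / [9.71 × (1 + 0.0540 × 4.23)] = 2041 mg/L.

X ≈ 2040 mg/L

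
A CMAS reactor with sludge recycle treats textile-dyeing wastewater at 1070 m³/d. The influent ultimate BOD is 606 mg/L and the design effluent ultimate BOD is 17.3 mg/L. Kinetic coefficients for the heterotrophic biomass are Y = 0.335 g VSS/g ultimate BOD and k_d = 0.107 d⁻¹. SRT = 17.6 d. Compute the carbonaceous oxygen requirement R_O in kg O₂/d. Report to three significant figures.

The observed yield is Y_obs = Y/(1 + k_d·θ_c) = 0.335 / (1 + 0.107 × 17.6) = 0.335 / 2.883 = 0.1162 g VSS per g ultimate BOD removed.
Mass of ultimate BOD removed per day: Q(S₀ − S) = 1070 × 588.7 g/m³ = 629.9 kg/d.
Net sludge production P_X = 0.1162 × 629.9 = 73.19 kg VSS/d.
R_O = Q·ΔS − 1.42 P_X = 629.9 − 103.9 = 526.0 kg O₂/d.

R_O ≈ 526 kg O₂/d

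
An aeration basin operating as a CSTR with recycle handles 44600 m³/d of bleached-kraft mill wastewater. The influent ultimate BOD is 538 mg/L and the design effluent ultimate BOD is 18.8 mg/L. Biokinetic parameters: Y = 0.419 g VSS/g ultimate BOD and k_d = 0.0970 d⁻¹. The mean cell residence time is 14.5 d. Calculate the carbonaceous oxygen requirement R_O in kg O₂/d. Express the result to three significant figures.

R_O ≈ 17400 kg O₂/d

Y_obs = Y / (1 + k_d θ_c) = 0.419 / (1 + 0.0970 × 14.5) = 0.419 / 2.407 = 0.1741.
ΔS = 538 − 18.8 = 519.2 mg/L, so the substrate removal rate is 44600 × 519.2/1000 = 23156 kg ultimate BOD/d.
Net sludge production P_X = 0.1741 × 23156 = 4032 kg VSS/d.
R_O = Q·ΔS − 1.42 P_X = 23156 − 5725 = 17431 kg O₂/d.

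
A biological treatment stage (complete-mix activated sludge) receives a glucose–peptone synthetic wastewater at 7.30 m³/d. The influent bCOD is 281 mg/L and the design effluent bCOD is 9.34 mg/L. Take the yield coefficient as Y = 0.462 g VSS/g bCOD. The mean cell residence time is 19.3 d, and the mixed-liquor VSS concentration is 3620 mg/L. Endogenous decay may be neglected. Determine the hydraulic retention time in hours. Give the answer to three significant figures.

τ ≈ 16.1 h

V·X = Y·Q·ΔS·θ_c gives V = 0.462 × 7.30 × (281 − 9.34) × 19.3 / 3620 = 4.885 m³.
Hydraulic retention time τ = V/Q = 4.885 / 7.30 = 0.6691 d = 16.06 h.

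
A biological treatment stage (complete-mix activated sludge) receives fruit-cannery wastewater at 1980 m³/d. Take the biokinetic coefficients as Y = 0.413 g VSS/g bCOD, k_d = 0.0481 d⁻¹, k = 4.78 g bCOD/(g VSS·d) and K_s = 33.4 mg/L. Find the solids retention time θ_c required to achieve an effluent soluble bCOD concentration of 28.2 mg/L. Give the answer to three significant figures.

Specific growth rate at S = 28.2 mg/L: μ = YkS/(K_s+S) = 0.413·4.78·28.2/(33.4+28.2) = 0.9037 d⁻¹.
1/θ_c = 0.9037 − 0.0481 = 0.8556 d⁻¹, so θ_c = 1.169 d.

θ_c ≈ 1.17 d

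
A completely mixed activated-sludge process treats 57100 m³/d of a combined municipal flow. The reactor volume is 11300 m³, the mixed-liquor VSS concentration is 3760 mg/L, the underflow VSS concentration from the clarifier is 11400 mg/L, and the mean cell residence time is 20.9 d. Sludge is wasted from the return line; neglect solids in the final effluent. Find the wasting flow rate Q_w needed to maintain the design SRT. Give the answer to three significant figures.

Q_w ≈ 178 m³/d

Wasting from the return line (neglecting effluent solids): Q_w = V·X / (θ_c·X_r) = 11300 × 3760 / (20.9 × 11400) = 178.3 m³/d.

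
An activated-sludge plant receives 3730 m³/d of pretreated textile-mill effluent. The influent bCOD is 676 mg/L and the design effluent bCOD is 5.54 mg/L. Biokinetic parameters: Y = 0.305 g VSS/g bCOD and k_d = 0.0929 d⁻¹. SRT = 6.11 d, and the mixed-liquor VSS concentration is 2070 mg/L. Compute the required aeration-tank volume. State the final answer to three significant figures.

Rearranging the biomass balance for a CMAS with decay, V = Y·Q·ΔS·θ_c / [X·(1+k_d θ_c)] = 0.305 × 3730 × (676 − 5.54) × 6.11 / [2070 × (1 + 0.0929 × 6.11)] = 4.66×10^6 / 3245 = 1436 m³.

V ≈ 1440 m³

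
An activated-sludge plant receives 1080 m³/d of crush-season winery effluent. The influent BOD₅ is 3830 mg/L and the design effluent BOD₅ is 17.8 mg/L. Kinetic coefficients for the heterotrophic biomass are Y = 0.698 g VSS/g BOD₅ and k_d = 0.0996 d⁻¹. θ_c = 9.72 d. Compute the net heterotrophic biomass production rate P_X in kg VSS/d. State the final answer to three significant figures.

P_X ≈ 1460 kg VSS/d

Observed yield with endogenous decay: Y_obs = Y / (1 + k_d·θ_c) = 0.698 / (1 + 0.0996 × 9.72) = 0.698 / 1.968 = 0.3547 g VSS/g BOD₅.
Substrate removed = Q·(S₀ − S) = 1080 m³/d × (3830 − 17.8) g/m³ = 4.12×10^6 g/d = 4117 kg/d.
Net biomass production P_X = Y_obs × Q·(S₀ − S) = 0.3547 × 4117 = 1460 kg VSS/d.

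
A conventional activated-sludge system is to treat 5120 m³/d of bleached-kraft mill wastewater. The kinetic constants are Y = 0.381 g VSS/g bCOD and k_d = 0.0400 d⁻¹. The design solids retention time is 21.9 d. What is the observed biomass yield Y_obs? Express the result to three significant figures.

Y_obs ≈ 0.203 g VSS/g bCOD

The observed yield is Y_obs = Y/(1 + k_d·θ_c) = 0.381 / (1 + 0.0400 × 21.9) = 0.381 / 1.876 = 0.2031 g VSS per g bCOD removed.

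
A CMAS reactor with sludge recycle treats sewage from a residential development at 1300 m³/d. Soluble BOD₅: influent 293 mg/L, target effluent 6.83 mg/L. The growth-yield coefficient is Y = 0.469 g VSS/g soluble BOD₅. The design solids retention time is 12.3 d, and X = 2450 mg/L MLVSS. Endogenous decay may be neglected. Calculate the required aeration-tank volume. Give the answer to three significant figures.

V·X = Y·Q·ΔS·θ_c gives V = 0.469 × 1300 × (293 − 6.83) × 12.3 / 2450 = 876.0 m³.

V ≈ 876 m³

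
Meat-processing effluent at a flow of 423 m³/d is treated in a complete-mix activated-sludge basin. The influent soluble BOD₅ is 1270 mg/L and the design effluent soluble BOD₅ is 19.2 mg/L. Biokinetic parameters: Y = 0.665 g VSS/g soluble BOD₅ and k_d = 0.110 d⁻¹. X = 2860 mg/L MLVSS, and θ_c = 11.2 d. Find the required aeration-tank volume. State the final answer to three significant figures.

V ≈ 617 m³

Rearranging the biomass balance for a CMAS with decay, V = Y·Q·ΔS·θ_c / [X·(1+k_d θ_c)] = 0.665 × 423 × (1270 − 19.2) × 11.2 / [2860 × (1 + 0.110 × 11.2)] = 3.94×10^6 / 6384 = 617.3 m³.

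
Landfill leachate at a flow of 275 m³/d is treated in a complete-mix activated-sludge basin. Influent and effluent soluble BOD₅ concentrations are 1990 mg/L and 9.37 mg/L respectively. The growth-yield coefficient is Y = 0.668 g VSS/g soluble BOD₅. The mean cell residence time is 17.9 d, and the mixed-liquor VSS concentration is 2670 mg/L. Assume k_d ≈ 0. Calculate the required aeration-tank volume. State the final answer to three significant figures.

V ≈ 2440 m³

Biomass mass balance (decay neglected): V·X = Y·Q·(S₀ − S)·θ_c, so V = 0.668 × 275 × (1990 − 9.37) × 17.9 / 2670 = 2439 m³.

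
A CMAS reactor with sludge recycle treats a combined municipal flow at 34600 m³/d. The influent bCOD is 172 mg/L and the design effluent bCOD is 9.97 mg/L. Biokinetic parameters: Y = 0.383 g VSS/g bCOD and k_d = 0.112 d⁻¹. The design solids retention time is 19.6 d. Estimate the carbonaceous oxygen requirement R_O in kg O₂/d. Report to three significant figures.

R_O ≈ 4650 kg O₂/d

The observed yield is Y_obs = Y/(1 + k_d·θ_c) = 0.383 / (1 + 0.112 × 19.6) = 0.383 / 3.195 = 0.1199 g VSS per g bCOD removed.
ΔS = 172 − 9.97 = 162.0 mg/L, so the substrate removal rate is 34600 × 162.0/1000 = 5606 kg bCOD/d.
Net sludge production P_X = 0.1199 × 5606 = 672.0 kg VSS/d.
R_O = Q·ΔS − 1.42 P_X = 5606 − 954.2 = 4652 kg O₂/d.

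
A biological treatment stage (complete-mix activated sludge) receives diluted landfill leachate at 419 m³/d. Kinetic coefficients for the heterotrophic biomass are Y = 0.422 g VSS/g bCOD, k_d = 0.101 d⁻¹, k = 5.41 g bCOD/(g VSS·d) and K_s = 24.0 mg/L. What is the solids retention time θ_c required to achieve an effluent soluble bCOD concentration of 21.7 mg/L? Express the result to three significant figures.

Specific growth rate at S = 21.7 mg/L: μ = YkS/(K_s+S) = 0.422·5.41·21.7/(24.0+21.7) = 1.084 d⁻¹.
Then 1/θ_c = μ − k_d = 1.084 − 0.101 = 0.9831 d⁻¹, giving θ_c = 1.017 d.

θ_c ≈ 1.02 d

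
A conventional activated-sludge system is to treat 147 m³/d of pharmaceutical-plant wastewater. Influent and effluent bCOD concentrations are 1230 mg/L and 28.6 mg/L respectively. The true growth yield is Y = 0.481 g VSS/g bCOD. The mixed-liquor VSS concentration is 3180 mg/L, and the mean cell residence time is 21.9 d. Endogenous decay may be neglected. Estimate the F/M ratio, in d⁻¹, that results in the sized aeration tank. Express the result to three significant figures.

F/M ≈ 0.0972 d⁻¹

With k_d = 0 the design equation reduces to V = Y Q (S₀−S) θ_c / X = 0.481 × 147 × (1230 − 28.6) × 21.9 / 3180 = 585.0 m³.
Food-to-microorganism ratio F/M = Q S₀ / (V X) = 147 × 1230 / (585.0 × 3180) = 0.09719 d⁻¹.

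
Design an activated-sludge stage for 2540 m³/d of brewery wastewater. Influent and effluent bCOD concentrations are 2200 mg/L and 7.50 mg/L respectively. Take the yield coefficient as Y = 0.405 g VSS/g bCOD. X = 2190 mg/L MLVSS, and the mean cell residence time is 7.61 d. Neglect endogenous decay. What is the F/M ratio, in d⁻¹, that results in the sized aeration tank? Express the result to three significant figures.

With k_d = 0 the design equation reduces to V = Y Q (S₀−S) θ_c / X = 0.405 × 2540 × (2200 − 7.50) × 7.61 / 2190 = 7837 m³.
F/M = applied load / biomass = Q·S₀/(V·X) = 2540 × 2200 / (7837 × 2190) = 0.3256 d⁻¹.

F/M ≈ 0.326 d⁻¹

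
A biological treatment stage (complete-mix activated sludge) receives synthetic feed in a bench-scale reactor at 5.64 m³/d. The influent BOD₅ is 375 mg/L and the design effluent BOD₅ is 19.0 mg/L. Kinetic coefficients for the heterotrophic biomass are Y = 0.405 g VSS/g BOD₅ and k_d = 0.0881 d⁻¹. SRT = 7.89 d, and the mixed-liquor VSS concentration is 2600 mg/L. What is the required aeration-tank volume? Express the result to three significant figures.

Steady-state biomass mass balance: V·X·(1 + k_d·θ_c) = Y·Q·(S₀ − S)·θ_c, so V = 0.405 × 5.64 × (375 − 19.0) × 7.89 / [2600 × (1 + 0.0881 × 7.89)] = 6.42×10^3 / 4407 = 1.456 m³.

V ≈ 1.46 m³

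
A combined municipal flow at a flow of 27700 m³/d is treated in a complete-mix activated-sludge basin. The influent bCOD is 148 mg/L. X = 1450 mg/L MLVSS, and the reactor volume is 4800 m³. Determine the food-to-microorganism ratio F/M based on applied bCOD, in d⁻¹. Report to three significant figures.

F/M = applied load / biomass = Q·S₀/(V·X) = 27700 × 148 / (4800 × 1450) = 0.5890 d⁻¹.

F/M ≈ 0.589 d⁻¹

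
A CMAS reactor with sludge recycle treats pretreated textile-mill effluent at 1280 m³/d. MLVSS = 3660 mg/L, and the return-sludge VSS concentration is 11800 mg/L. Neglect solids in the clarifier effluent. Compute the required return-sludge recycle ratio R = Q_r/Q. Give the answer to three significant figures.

R ≈ 0.450

R = Q_r/Q = X/(X_r − X) = 3660 / (11800 − 3660) = 0.4496.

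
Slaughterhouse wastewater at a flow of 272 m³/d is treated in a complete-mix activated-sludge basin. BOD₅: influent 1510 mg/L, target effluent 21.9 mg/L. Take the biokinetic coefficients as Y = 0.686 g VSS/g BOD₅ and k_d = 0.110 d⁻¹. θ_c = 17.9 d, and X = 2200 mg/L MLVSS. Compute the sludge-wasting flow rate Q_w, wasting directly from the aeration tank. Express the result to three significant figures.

Q_w ≈ 42.5 m³/d

From the SRT design equation V = Y Q (S₀−S) θ_c / [X (1 + k_d θ_c)] = 0.686 × 272 × (1510 − 21.9) × 17.9 / [2200 × (1 + 0.110 × 17.9)] = 4.97×10^6 / 6532 = 760.9 m³.
With mixed-liquor wasting, θ_c = V/Q_w, so Q_w = V/θ_c = 760.9/17.9 = 42.51 m³/d.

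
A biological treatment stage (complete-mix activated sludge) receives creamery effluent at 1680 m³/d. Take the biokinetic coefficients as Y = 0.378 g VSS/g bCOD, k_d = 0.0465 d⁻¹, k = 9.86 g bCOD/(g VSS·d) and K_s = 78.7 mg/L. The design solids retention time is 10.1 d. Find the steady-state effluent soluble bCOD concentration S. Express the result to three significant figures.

From the Monod/SRT balance for a CMAS, S = K_s·(1+k_d θ_c)/[θ_c·(Y k − k_d) − 1] = 78.7 × (1 + 0.0465 × 10.1) / [10.1 × (0.378 × 9.86 − 0.0465) − 1] = 115.7 / 36.17 = 3.197 mg/L.

S ≈ 3.20 mg/L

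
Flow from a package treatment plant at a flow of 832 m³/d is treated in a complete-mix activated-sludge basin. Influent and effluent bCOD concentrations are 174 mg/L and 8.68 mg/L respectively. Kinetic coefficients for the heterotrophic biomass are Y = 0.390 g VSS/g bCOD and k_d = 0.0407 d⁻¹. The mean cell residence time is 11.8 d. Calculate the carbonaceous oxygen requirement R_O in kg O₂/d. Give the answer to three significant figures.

Y_obs = Y / (1 + k_d θ_c) = 0.390 / (1 + 0.0407 × 11.8) = 0.390 / 1.480 = 0.2635.
Substrate removed = Q·(S₀ − S) = 832 m³/d × (174 − 8.68) g/m³ = 1.38×10^5 g/d = 137.5 kg/d.
P_X = Y_obs·Q·(S₀ − S) = 0.2635 × 137.5 = 36.24 kg VSS/d.
Carbonaceous O₂ demand = substrate oxidised − cell-mass equivalent = 137.5 − 1.42 × 36.24 = 86.09 kg O₂/d.

R_O ≈ 86.1 kg O₂/d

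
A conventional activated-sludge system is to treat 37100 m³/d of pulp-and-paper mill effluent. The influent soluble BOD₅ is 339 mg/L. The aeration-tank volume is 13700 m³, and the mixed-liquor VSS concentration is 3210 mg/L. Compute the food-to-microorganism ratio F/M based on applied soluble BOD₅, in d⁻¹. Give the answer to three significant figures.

F/M ≈ 0.286 d⁻¹

F/M = applied load / biomass = Q·S₀/(V·X) = 37100 × 339 / (13700 × 3210) = 0.2860 d⁻¹.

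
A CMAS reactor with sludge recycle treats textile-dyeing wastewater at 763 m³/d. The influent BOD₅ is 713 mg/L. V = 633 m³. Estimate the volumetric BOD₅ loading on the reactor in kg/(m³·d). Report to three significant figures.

L_v = Q S₀ / V = 763 × 713 × 10⁻³ / 633.0 = 0.8594 kg/(m³·d).

L_v ≈ 0.859 kg BOD₅/(m³·d)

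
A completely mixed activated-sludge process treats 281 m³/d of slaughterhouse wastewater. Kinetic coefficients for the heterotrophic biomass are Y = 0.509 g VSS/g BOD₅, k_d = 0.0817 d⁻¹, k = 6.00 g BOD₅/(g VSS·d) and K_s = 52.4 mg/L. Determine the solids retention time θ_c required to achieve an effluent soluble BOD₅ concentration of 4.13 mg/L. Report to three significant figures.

θ_c ≈ 7.07 d

At the target effluent, Y k S/(K_s+S) = 0.509×6.00×4.13/56.53 = 0.2231 d⁻¹.
1/θ_c = 0.2231 − 0.0817 = 0.1414 d⁻¹, so θ_c = 7.071 d.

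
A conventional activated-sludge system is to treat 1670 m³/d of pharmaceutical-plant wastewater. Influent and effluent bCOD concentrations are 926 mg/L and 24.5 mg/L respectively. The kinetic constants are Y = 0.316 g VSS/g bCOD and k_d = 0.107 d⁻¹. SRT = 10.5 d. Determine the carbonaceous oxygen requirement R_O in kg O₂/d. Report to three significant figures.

R_O ≈ 1190 kg O₂/d

Correct the yield for decay: Y_obs = Y/(1 + k_d θ_c) = 0.316 / (1 + 0.107 × 10.5) = 0.316 / 2.123 = 0.1488.
Mass of bCOD removed per day: Q(S₀ − S) = 1670 × 901.5 g/m³ = 1506 kg/d.
P_X = Y_obs·Q·(S₀ − S) = 0.1488 × 1506 = 224.0 kg VSS/d.
R_O = Q·ΔS − 1.42 P_X = 1506 − 318.1 = 1187 kg O₂/d.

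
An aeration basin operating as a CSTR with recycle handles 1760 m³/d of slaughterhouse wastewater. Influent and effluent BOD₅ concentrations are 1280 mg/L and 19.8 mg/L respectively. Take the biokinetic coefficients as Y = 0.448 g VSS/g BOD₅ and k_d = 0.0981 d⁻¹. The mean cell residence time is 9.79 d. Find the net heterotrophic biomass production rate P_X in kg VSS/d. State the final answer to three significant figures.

Observed yield with endogenous decay: Y_obs = Y / (1 + k_d·θ_c) = 0.448 / (1 + 0.0981 × 9.79) = 0.448 / 1.960 = 0.2285 g VSS/g BOD₅.
ΔS = 1280 − 19.8 = 1260 mg/L, so the substrate removal rate is 1760 × 1260/1000 = 2218 kg BOD₅/d.
Net biomass production P_X = Y_obs × Q·(S₀ − S) = 0.2285 × 2218 = 506.9 kg VSS/d.

P_X ≈ 507 kg VSS/d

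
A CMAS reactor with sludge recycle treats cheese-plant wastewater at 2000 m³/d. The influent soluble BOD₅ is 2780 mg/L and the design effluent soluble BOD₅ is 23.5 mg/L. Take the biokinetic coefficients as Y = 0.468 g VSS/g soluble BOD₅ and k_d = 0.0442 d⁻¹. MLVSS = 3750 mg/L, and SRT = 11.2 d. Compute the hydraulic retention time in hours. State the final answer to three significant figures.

τ ≈ 61.9 h

Steady-state biomass mass balance: V·X·(1 + k_d·θ_c) = Y·Q·(S₀ − S)·θ_c, so V = 0.468 × 2000 × (2780 − 23.5) × 11.2 / [3750 × (1 + 0.0442 × 11.2)] = 2.89×10^7 / 5606 = 5154 m³.
HRT = V/Q = 5154 m³ / 2000 m³·d⁻¹ = 2.577 d × 24 = 61.85 h.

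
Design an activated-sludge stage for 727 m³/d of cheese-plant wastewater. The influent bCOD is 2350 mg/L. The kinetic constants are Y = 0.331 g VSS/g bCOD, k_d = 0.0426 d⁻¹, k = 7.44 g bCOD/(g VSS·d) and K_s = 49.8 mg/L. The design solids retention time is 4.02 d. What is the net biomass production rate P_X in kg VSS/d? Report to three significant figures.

P_X ≈ 481 kg VSS/d

Effluent substrate depends only on kinetics and SRT: S = K_s(1 + k_d θ_c) / [θ_c(Yk − k_d) − 1] = 49.8 × (1 + 0.0426 × 4.02) / [4.02 × (0.331 × 7.44 − 0.0426) − 1] = 58.33 / 8.729 = 6.682 mg/L.
The observed yield is Y_obs = Y/(1 + k_d·θ_c) = 0.331 / (1 + 0.0426 × 4.02) = 0.331 / 1.171 = 0.2826 g VSS per g bCOD removed.
Q·(S₀ − S) = 727 × (2350 − 6.68) × 10⁻³ = 1704 kg/d removed.
Biomass produced: P_X = Y_obs·Q·ΔS = 0.2826 × 1704 ≈ 481.4 kg VSS/d.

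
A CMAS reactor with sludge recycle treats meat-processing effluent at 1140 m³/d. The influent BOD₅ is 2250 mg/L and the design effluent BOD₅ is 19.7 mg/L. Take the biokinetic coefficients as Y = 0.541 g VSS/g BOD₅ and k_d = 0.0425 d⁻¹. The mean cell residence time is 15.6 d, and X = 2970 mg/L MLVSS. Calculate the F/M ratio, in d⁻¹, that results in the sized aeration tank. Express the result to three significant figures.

F/M ≈ 0.199 d⁻¹

Rearranging the biomass balance for a CMAS with decay, V = Y·Q·ΔS·θ_c / [X·(1+k_d θ_c)] = 0.541 × 1140 × (2250 − 19.7) × 15.6 / [2970 × (1 + 0.0425 × 15.6)] = 2.15×10^7 / 4939 = 4345 m³.
F/M = Q·S₀ / (V·X) = 1140 × 2250 / (4345 × 2970) = 0.1988 g BOD₅·(g VSS·d)⁻¹.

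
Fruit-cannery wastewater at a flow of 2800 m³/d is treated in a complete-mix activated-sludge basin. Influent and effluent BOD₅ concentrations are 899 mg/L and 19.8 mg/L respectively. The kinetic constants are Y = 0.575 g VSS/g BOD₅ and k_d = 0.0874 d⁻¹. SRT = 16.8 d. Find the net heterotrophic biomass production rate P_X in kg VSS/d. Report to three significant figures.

Y_obs = Y / (1 + k_d θ_c) = 0.575 / (1 + 0.0874 × 16.8) = 0.575 / 2.468 = 0.2330.
Substrate removed = Q·(S₀ − S) = 2800 m³/d × (899 − 19.8) g/m³ = 2.46×10^6 g/d = 2462 kg/d.
Net biomass production P_X = Y_obs × Q·(S₀ − S) = 0.2330 × 2462 = 573.5 kg VSS/d.

P_X ≈ 573 kg VSS/d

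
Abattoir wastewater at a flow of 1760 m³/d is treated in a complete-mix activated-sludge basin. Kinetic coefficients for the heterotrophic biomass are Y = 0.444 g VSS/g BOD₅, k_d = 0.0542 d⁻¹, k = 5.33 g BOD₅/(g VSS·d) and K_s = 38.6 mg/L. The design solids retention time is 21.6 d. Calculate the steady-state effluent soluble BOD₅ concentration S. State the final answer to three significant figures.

From the Monod/SRT balance for a CMAS, S = K_s·(1+k_d θ_c)/[θ_c·(Y k − k_d) − 1] = 38.6 × (1 + 0.0542 × 21.6) / [21.6 × (0.444 × 5.33 − 0.0542) − 1] = 83.79 / 48.95 = 1.712 mg/L.

S ≈ 1.71 mg/L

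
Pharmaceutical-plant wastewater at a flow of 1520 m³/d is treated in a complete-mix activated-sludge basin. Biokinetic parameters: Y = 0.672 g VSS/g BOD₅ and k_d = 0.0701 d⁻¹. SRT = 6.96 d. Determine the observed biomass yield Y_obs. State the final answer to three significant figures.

Y_obs ≈ 0.452 g VSS/g BOD₅

Y_obs = Y / (1 + k_d θ_c) = 0.672 / (1 + 0.0701 × 6.96) = 0.672 / 1.488 = 0.4516.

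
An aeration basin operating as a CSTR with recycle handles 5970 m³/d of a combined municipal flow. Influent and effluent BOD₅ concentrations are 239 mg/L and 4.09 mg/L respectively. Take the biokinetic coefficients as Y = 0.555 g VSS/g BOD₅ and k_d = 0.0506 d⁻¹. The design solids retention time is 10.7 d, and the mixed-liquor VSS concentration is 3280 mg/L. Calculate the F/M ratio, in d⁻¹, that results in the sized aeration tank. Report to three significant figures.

F/M ≈ 0.264 d⁻¹

Steady-state biomass mass balance: V·X·(1 + k_d·θ_c) = Y·Q·(S₀ − S)·θ_c, so V = 0.555 × 5970 × (239 − 4.09) × 10.7 / [3280 × (1 + 0.0506 × 10.7)] = 8.33×10^6 / 5056 = 1647 m³.
F/M = Q·S₀ / (V·X) = 5970 × 239 / (1647 × 3280) = 0.2641 g BOD₅·(g VSS·d)⁻¹.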